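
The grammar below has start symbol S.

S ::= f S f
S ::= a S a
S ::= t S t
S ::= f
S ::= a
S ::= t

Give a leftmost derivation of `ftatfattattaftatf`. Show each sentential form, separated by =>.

S => fSf   [S ::= f S f]
fSf => ftStf   [S ::= t S t]
ftStf => ftaSatf   [S ::= a S a]
ftaSatf => ftatStatf   [S ::= t S t]
ftatStatf => ftatfSftatf   [S ::= f S f]
ftatfSftatf => ftatfaSaftatf   [S ::= a S a]
ftatfaSaftatf => ftatfatStaftatf   [S ::= t S t]
ftatfatStaftatf => ftatfattSttaftatf   [S ::= t S t]
ftatfattSttaftatf => ftatfattattaftatf   [S ::= a]

S => fSf => ftStf => ftaSatf => ftatStatf => ftatfSftatf => ftatfaSaftatf => ftatfatStaftatf => ftatfattSttaftatf => ftatfattattaftatf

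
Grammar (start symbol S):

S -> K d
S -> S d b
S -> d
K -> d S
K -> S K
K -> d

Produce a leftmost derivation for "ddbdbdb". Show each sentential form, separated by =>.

S=>Sdb=>Sdbdb=>Sdbdbdb=>ddbdbdb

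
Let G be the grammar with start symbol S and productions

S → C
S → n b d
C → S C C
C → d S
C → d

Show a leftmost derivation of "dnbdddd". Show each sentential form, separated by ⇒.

S ⇒ C   [S → C]
C ⇒ SCC   [C → S C C]
SCC ⇒ CCC   [S → C]
CCC ⇒ dCC   [C → d]
dCC ⇒ dSCCC   [C → S C C]
dSCCC ⇒ dnbdCCC   [S → n b d]
dnbdCCC ⇒ dnbddCC   [C → d]
dnbddCC ⇒ dnbdddC   [C → d]
dnbdddC ⇒ dnbdddd   [C → d]

S⇒C⇒SCC⇒CCC⇒dCC⇒dSCCC⇒dnbdCCC⇒dnbddCC⇒dnbdddC⇒dnbdddd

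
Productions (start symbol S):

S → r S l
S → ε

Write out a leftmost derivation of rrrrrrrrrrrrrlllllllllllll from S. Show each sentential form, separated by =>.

S=>rSl=>rrSll=>rrrSlll=>rrrrSllll=>rrrrrSlllll=>rrrrrrSllllll=>rrrrrrrSlllllll=>rrrrrrrrSllllllll=>rrrrrrrrrSlllllllll=>rrrrrrrrrrSllllllllll=>rrrrrrrrrrrSlllllllllll=>rrrrrrrrrrrrSllllllllllll=>rrrrrrrrrrrrrSlllllllllllll=>rrrrrrrrrrrrrlllllllllllll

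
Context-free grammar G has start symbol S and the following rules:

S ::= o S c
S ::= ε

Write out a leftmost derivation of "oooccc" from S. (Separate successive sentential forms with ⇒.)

S ⇒ oSc ⇒ ooScc ⇒ oooSccc ⇒ oooccc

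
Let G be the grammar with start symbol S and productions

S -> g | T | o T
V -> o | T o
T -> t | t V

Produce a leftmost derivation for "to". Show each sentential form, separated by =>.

S => T => tV => to

S => T   [S -> T]
T => tV   [T -> t V]
tV => to   [V -> o]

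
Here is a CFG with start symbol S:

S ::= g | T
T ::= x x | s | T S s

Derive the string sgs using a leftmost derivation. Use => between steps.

S => T   [S ::= T]
T => TSs   [T ::= T S s]
TSs => sSs   [T ::= s]
sSs => sgs   [S ::= g]

S => T => TSs => sSs => sgs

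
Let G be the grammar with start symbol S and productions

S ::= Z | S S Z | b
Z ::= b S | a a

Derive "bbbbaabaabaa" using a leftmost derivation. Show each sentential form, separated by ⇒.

S⇒SSZ⇒ZSZ⇒bSSZ⇒bSSZSZ⇒bZSZSZ⇒bbSSZSZ⇒bbSSZSZSZ⇒bbbSZSZSZ⇒bbbbZSZSZ⇒bbbbaaSZSZ⇒bbbbaabZSZ⇒bbbbaabaaSZ⇒bbbbaabaabZ⇒bbbbaabaabaa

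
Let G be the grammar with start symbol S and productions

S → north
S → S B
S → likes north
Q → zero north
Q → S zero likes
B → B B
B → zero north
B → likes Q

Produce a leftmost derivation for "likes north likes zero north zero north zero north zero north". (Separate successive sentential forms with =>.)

S => S B   [S → S B]
S B => S B B   [S → S B]
S B B => likes north B B   [S → likes north]
likes north B B => likes north B B B   [B → B B]
likes north B B B => likes north B B B B   [B → B B]
likes north B B B B => likes north likes Q B B B   [B → likes Q]
likes north likes Q B B B => likes north likes zero north B B B   [Q → zero north]
likes north likes zero north B B B => likes north likes zero north zero north B B   [B → zero north]
likes north likes zero north zero north B B => likes north likes zero north zero north zero north B   [B → zero north]
likes north likes zero north zero north zero north B => likes north likes zero north zero north zero north zero north   [B → zero north]

S => S B => S B B => likes north B B => likes north B B B => likes north B B B B => likes north likes Q B B B => likes north likes zero north B B B => likes north likes zero north zero north B B => likes north likes zero north zero north zero north B => likes north likes zero north zero north zero north zero north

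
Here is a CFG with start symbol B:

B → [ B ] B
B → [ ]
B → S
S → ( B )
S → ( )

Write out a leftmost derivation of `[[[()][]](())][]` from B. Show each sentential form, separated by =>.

B => [B]B   [B → [ B ] B]
[B]B => [[B]B]B   [B → [ B ] B]
[[B]B]B => [[[B]B]B]B   [B → [ B ] B]
[[[B]B]B]B => [[[S]B]B]B   [B → S]
[[[S]B]B]B => [[[()]B]B]B   [S → ( )]
[[[()]B]B]B => [[[()][]]B]B   [B → [ ]]
[[[()][]]B]B => [[[()][]]S]B   [B → S]
[[[()][]]S]B => [[[()][]](B)]B   [S → ( B )]
[[[()][]](B)]B => [[[()][]](S)]B   [B → S]
[[[()][]](S)]B => [[[()][]](())]B   [S → ( )]
[[[()][]](())]B => [[[()][]](())][]   [B → [ ]]

B => [B]B => [[B]B]B => [[[B]B]B]B => [[[S]B]B]B => [[[()]B]B]B => [[[()][]]B]B => [[[()][]]S]B => [[[()][]](B)]B => [[[()][]](S)]B => [[[()][]](())]B => [[[()][]](())][]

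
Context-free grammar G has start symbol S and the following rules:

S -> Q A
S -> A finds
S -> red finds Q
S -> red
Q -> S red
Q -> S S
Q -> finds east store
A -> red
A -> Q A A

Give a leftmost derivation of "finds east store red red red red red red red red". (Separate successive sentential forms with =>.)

S => Q A   [S -> Q A]
Q A => finds east store A   [Q -> finds east store]
finds east store A => finds east store Q A A   [A -> Q A A]
finds east store Q A A => finds east store S S A A   [Q -> S S]
finds east store S S A A => finds east store Q A S A A   [S -> Q A]
finds east store Q A S A A => finds east store S red A S A A   [Q -> S red]
finds east store S red A S A A => finds east store Q A red A S A A   [S -> Q A]
finds east store Q A red A S A A => finds east store S red A red A S A A   [Q -> S red]
finds east store S red A red A S A A => finds east store red red A red A S A A   [S -> red]
finds east store red red A red A S A A => finds east store red red red red A S A A   [A -> red]
finds east store red red red red A S A A => finds east store red red red red red S A A   [A -> red]
finds east store red red red red red S A A => finds east store red red red red red red A A   [S -> red]
finds east store red red red red red red A A => finds east store red red red red red red red A   [A -> red]
finds east store red red red red red red red A => finds east store red red red red red red red red   [A -> red]

S => Q A => finds east store A => finds east store Q A A => finds east store S S A A => finds east store Q A S A A => finds east store S red A S A A => finds east store Q A red A S A A => finds east store S red A red A S A A => finds east store red red A red A S A A => finds east store red red red red A S A A => finds east store red red red red red S A A => finds east store red red red red red red A A => finds east store red red red red red red red A => finds east store red red red red red red red red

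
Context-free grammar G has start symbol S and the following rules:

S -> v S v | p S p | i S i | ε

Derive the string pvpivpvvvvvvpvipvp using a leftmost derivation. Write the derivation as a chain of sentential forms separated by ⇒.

S ⇒ pSp ⇒ pvSvp ⇒ pvpSpvp ⇒ pvpiSipvp ⇒ pvpivSvipvp ⇒ pvpivpSpvipvp ⇒ pvpivpvSvpvipvp ⇒ pvpivpvvSvvpvipvp ⇒ pvpivpvvvSvvvpvipvp ⇒ pvpivpvvvvvvpvipvp

S ⇒ pSp   [S -> p S p]
pSp ⇒ pvSvp   [S -> v S v]
pvSvp ⇒ pvpSpvp   [S -> p S p]
pvpSpvp ⇒ pvpiSipvp   [S -> i S i]
pvpiSipvp ⇒ pvpivSvipvp   [S -> v S v]
pvpivSvipvp ⇒ pvpivpSpvipvp   [S -> p S p]
pvpivpSpvipvp ⇒ pvpivpvSvpvipvp   [S -> v S v]
pvpivpvSvpvipvp ⇒ pvpivpvvSvvpvipvp   [S -> v S v]
pvpivpvvSvvpvipvp ⇒ pvpivpvvvSvvvpvipvp   [S -> v S v]
pvpivpvvvSvvvpvipvp ⇒ pvpivpvvvvvvpvipvp   [S -> ε]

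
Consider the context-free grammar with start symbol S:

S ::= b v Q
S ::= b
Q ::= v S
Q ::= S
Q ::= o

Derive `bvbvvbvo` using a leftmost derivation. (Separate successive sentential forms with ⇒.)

S ⇒ bvQ   [S ::= b v Q]
bvQ ⇒ bvS   [Q ::= S]
bvS ⇒ bvbvQ   [S ::= b v Q]
bvbvQ ⇒ bvbvvS   [Q ::= v S]
bvbvvS ⇒ bvbvvbvQ   [S ::= b v Q]
bvbvvbvQ ⇒ bvbvvbvo   [Q ::= o]

S ⇒ bvQ ⇒ bvS ⇒ bvbvQ ⇒ bvbvvS ⇒ bvbvvbvQ ⇒ bvbvvbvo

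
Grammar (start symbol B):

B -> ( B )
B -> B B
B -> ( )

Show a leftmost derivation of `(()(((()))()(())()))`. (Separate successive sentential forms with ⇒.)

B ⇒ (B) ⇒ (BB) ⇒ (()B) ⇒ (()(B)) ⇒ (()(BB)) ⇒ (()(BBB)) ⇒ (()(BBBB)) ⇒ (()((B)BBB)) ⇒ (()(((B))BBB)) ⇒ (()(((()))BBB)) ⇒ (()(((()))()BB)) ⇒ (()(((()))()(B)B)) ⇒ (()(((()))()(())B)) ⇒ (()(((()))()(())()))

B ⇒ (B)   [B -> ( B )]
(B) ⇒ (BB)   [B -> B B]
(BB) ⇒ (()B)   [B -> ( )]
(()B) ⇒ (()(B))   [B -> ( B )]
(()(B)) ⇒ (()(BB))   [B -> B B]
(()(BB)) ⇒ (()(BBB))   [B -> B B]
(()(BBB)) ⇒ (()(BBBB))   [B -> B B]
(()(BBBB)) ⇒ (()((B)BBB))   [B -> ( B )]
(()((B)BBB)) ⇒ (()(((B))BBB))   [B -> ( B )]
(()(((B))BBB)) ⇒ (()(((()))BBB))   [B -> ( )]
(()(((()))BBB)) ⇒ (()(((()))()BB))   [B -> ( )]
(()(((()))()BB)) ⇒ (()(((()))()(B)B))   [B -> ( B )]
(()(((()))()(B)B)) ⇒ (()(((()))()(())B))   [B -> ( )]
(()(((()))()(())B)) ⇒ (()(((()))()(())()))   [B -> ( )]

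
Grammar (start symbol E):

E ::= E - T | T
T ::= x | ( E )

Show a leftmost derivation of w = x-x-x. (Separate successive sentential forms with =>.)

E => E-T   [E ::= E - T]
E-T => E-T-T   [E ::= E - T]
E-T-T => T-T-T   [E ::= T]
T-T-T => x-T-T   [T ::= x]
x-T-T => x-x-T   [T ::= x]
x-x-T => x-x-x   [T ::= x]

E => E-T => E-T-T => T-T-T => x-T-T => x-x-T => x-x-x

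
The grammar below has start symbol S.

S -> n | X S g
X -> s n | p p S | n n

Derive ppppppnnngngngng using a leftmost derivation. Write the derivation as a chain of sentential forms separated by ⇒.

S ⇒ XSg ⇒ ppSSg ⇒ ppXSgSg ⇒ ppppSSgSg ⇒ ppppXSgSgSg ⇒ ppppppSSgSgSg ⇒ ppppppXSgSgSgSg ⇒ ppppppnnSgSgSgSg ⇒ ppppppnnngSgSgSg ⇒ ppppppnnngngSgSg ⇒ ppppppnnngngngSg ⇒ ppppppnnngngngng

S ⇒ XSg   [S -> X S g]
XSg ⇒ ppSSg   [X -> p p S]
ppSSg ⇒ ppXSgSg   [S -> X S g]
ppXSgSg ⇒ ppppSSgSg   [X -> p p S]
ppppSSgSg ⇒ ppppXSgSgSg   [S -> X S g]
ppppXSgSgSg ⇒ ppppppSSgSgSg   [X -> p p S]
ppppppSSgSgSg ⇒ ppppppXSgSgSgSg   [S -> X S g]
ppppppXSgSgSgSg ⇒ ppppppnnSgSgSgSg   [X -> n n]
ppppppnnSgSgSgSg ⇒ ppppppnnngSgSgSg   [S -> n]
ppppppnnngSgSgSg ⇒ ppppppnnngngSgSg   [S -> n]
ppppppnnngngSgSg ⇒ ppppppnnngngngSg   [S -> n]
ppppppnnngngngSg ⇒ ppppppnnngngngng   [S -> n]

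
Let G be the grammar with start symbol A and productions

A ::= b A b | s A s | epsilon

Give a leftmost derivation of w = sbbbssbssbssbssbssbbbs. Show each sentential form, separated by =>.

A => sAs => sbAbs => sbbAbbs => sbbbAbbbs => sbbbsAsbbbs => sbbbssAssbbbs => sbbbssbAbssbbbs => sbbbssbsAsbssbbbs => sbbbssbssAssbssbbbs => sbbbssbssbAbssbssbbbs => sbbbssbssbsAsbssbssbbbs => sbbbssbssbssbssbssbbbs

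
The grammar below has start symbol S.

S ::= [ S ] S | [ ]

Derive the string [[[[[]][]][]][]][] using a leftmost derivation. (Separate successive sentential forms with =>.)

S => [S]S => [[S]S]S => [[[S]S]S]S => [[[[S]S]S]S]S => [[[[[]]S]S]S]S => [[[[[]][]]S]S]S => [[[[[]][]][]]S]S => [[[[[]][]][]][]]S => [[[[[]][]][]][]][]

S => [S]S   [S ::= [ S ] S]
[S]S => [[S]S]S   [S ::= [ S ] S]
[[S]S]S => [[[S]S]S]S   [S ::= [ S ] S]
[[[S]S]S]S => [[[[S]S]S]S]S   [S ::= [ S ] S]
[[[[S]S]S]S]S => [[[[[]]S]S]S]S   [S ::= [ ]]
[[[[[]]S]S]S]S => [[[[[]][]]S]S]S   [S ::= [ ]]
[[[[[]][]]S]S]S => [[[[[]][]][]]S]S   [S ::= [ ]]
[[[[[]][]][]]S]S => [[[[[]][]][]][]]S   [S ::= [ ]]
[[[[[]][]][]][]]S => [[[[[]][]][]][]][]   [S ::= [ ]]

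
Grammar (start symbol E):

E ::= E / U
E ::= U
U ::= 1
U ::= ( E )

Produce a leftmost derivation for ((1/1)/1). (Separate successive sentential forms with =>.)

E => U => (E) => (E/U) => (U/U) => ((E)/U) => ((E/U)/U) => ((U/U)/U) => ((1/U)/U) => ((1/1)/U) => ((1/1)/1)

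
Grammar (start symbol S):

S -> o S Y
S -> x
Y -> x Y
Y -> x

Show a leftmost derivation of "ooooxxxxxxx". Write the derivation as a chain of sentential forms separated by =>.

S=>oSY=>ooSYY=>oooSYYY=>ooooSYYYY=>ooooxYYYY=>ooooxxYYYY=>ooooxxxYYY=>ooooxxxxYY=>ooooxxxxxY=>ooooxxxxxxY=>ooooxxxxxxx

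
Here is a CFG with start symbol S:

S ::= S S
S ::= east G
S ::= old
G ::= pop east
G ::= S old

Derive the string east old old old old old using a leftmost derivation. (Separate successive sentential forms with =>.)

S => east G => east S old => east S S old => east S S S old => east old S S old => east old old S old => east old old S S old => east old old old S old => east old old old old old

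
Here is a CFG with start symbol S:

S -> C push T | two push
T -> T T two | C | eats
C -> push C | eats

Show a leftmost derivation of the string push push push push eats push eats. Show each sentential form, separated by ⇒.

S ⇒ C push T ⇒ push C push T ⇒ push push C push T ⇒ push push push C push T ⇒ push push push push C push T ⇒ push push push push eats push T ⇒ push push push push eats push eats

S ⇒ C push T   [S -> C push T]
C push T ⇒ push C push T   [C -> push C]
push C push T ⇒ push push C push T   [C -> push C]
push push C push T ⇒ push push push C push T   [C -> push C]
push push push C push T ⇒ push push push push C push T   [C -> push C]
push push push push C push T ⇒ push push push push eats push T   [C -> eats]
push push push push eats push T ⇒ push push push push eats push eats   [T -> eats]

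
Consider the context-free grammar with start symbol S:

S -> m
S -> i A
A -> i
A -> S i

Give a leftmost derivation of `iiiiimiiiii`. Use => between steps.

S => iA   [S -> i A]
iA => iSi   [A -> S i]
iSi => iiAi   [S -> i A]
iiAi => iiSii   [A -> S i]
iiSii => iiiAii   [S -> i A]
iiiAii => iiiSiii   [A -> S i]
iiiSiii => iiiiAiii   [S -> i A]
iiiiAiii => iiiiSiiii   [A -> S i]
iiiiSiiii => iiiiiAiiii   [S -> i A]
iiiiiAiiii => iiiiiSiiiii   [A -> S i]
iiiiiSiiiii => iiiiimiiiii   [S -> m]

S=>iA=>iSi=>iiAi=>iiSii=>iiiAii=>iiiSiii=>iiiiAiii=>iiiiSiiii=>iiiiiAiiii=>iiiiiSiiiii=>iiiiimiiiii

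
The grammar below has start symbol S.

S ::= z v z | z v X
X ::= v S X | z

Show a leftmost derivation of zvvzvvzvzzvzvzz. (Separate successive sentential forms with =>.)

S => zvX   [S ::= z v X]
zvX => zvvSX   [X ::= v S X]
zvvSX => zvvzvXX   [S ::= z v X]
zvvzvXX => zvvzvvSXX   [X ::= v S X]
zvvzvvSXX => zvvzvvzvzXX   [S ::= z v z]
zvvzvvzvzXX => zvvzvvzvzzX   [X ::= z]
zvvzvvzvzzX => zvvzvvzvzzvSX   [X ::= v S X]
zvvzvvzvzzvSX => zvvzvvzvzzvzvzX   [S ::= z v z]
zvvzvvzvzzvzvzX => zvvzvvzvzzvzvzz   [X ::= z]

S => zvX => zvvSX => zvvzvXX => zvvzvvSXX => zvvzvvzvzXX => zvvzvvzvzzX => zvvzvvzvzzvSX => zvvzvvzvzzvzvzX => zvvzvvzvzzvzvzz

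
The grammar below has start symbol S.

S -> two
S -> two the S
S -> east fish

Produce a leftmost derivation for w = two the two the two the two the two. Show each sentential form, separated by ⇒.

S ⇒ two the S ⇒ two the two the S ⇒ two the two the two the S ⇒ two the two the two the two the S ⇒ two the two the two the two the two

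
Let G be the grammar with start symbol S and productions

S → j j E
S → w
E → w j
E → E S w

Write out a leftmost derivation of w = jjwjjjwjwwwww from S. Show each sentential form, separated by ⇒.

S ⇒ jjE ⇒ jjESw ⇒ jjESwSw ⇒ jjESwSwSw ⇒ jjwjSwSwSw ⇒ jjwjjjEwSwSw ⇒ jjwjjjwjwSwSw ⇒ jjwjjjwjwwwSw ⇒ jjwjjjwjwwwww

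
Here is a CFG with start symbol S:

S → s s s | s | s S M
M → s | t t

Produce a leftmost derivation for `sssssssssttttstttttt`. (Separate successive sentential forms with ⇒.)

S ⇒ sSM ⇒ ssSMM ⇒ sssSMMM ⇒ ssssSMMMM ⇒ sssssSMMMMM ⇒ ssssssSMMMMMM ⇒ sssssssssMMMMMM ⇒ sssssssssttMMMMM ⇒ sssssssssttttMMMM ⇒ sssssssssttttsMMM ⇒ sssssssssttttsttMM ⇒ sssssssssttttsttttM ⇒ sssssssssttttstttttt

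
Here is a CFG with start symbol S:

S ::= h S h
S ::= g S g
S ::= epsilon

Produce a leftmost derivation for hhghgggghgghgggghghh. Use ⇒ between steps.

S ⇒ hSh   [S ::= h S h]
hSh ⇒ hhShh   [S ::= h S h]
hhShh ⇒ hhgSghh   [S ::= g S g]
hhgSghh ⇒ hhghShghh   [S ::= h S h]
hhghShghh ⇒ hhghgSghghh   [S ::= g S g]
hhghgSghghh ⇒ hhghggSgghghh   [S ::= g S g]
hhghggSgghghh ⇒ hhghgggSggghghh   [S ::= g S g]
hhghgggSggghghh ⇒ hhghggggSgggghghh   [S ::= g S g]
hhghggggSgggghghh ⇒ hhghgggghShgggghghh   [S ::= h S h]
hhghgggghShgggghghh ⇒ hhghgggghgSghgggghghh   [S ::= g S g]
hhghgggghgSghgggghghh ⇒ hhghgggghgghgggghghh   [S ::= epsilon]

S ⇒ hSh ⇒ hhShh ⇒ hhgSghh ⇒ hhghShghh ⇒ hhghgSghghh ⇒ hhghggSgghghh ⇒ hhghgggSggghghh ⇒ hhghggggSgggghghh ⇒ hhghgggghShgggghghh ⇒ hhghgggghgSghgggghghh ⇒ hhghgggghgghgggghghh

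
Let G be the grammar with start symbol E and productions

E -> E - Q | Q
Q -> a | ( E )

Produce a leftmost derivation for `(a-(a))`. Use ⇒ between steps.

E ⇒ Q   [E -> Q]
Q ⇒ (E)   [Q -> ( E )]
(E) ⇒ (E-Q)   [E -> E - Q]
(E-Q) ⇒ (Q-Q)   [E -> Q]
(Q-Q) ⇒ (a-Q)   [Q -> a]
(a-Q) ⇒ (a-(E))   [Q -> ( E )]
(a-(E)) ⇒ (a-(Q))   [E -> Q]
(a-(Q)) ⇒ (a-(a))   [Q -> a]

E ⇒ Q ⇒ (E) ⇒ (E-Q) ⇒ (Q-Q) ⇒ (a-Q) ⇒ (a-(E)) ⇒ (a-(Q)) ⇒ (a-(a))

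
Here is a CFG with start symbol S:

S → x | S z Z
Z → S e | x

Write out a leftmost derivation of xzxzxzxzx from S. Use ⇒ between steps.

S ⇒ SzZ   [S → S z Z]
SzZ ⇒ SzZzZ   [S → S z Z]
SzZzZ ⇒ SzZzZzZ   [S → S z Z]
SzZzZzZ ⇒ SzZzZzZzZ   [S → S z Z]
SzZzZzZzZ ⇒ xzZzZzZzZ   [S → x]
xzZzZzZzZ ⇒ xzxzZzZzZ   [Z → x]
xzxzZzZzZ ⇒ xzxzxzZzZ   [Z → x]
xzxzxzZzZ ⇒ xzxzxzxzZ   [Z → x]
xzxzxzxzZ ⇒ xzxzxzxzx   [Z → x]

S ⇒ SzZ ⇒ SzZzZ ⇒ SzZzZzZ ⇒ SzZzZzZzZ ⇒ xzZzZzZzZ ⇒ xzxzZzZzZ ⇒ xzxzxzZzZ ⇒ xzxzxzxzZ ⇒ xzxzxzxzx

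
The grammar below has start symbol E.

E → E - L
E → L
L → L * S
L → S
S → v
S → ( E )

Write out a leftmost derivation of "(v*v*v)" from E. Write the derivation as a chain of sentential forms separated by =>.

E => L   [E → L]
L => S   [L → S]
S => (E)   [S → ( E )]
(E) => (L)   [E → L]
(L) => (L*S)   [L → L * S]
(L*S) => (L*S*S)   [L → L * S]
(L*S*S) => (S*S*S)   [L → S]
(S*S*S) => (v*S*S)   [S → v]
(v*S*S) => (v*v*S)   [S → v]
(v*v*S) => (v*v*v)   [S → v]

E => L => S => (E) => (L) => (L*S) => (L*S*S) => (S*S*S) => (v*S*S) => (v*v*S) => (v*v*v)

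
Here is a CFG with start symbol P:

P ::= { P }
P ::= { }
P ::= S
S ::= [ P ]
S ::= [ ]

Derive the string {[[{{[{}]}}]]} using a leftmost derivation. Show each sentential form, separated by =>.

P=>{P}=>{S}=>{[P]}=>{[S]}=>{[[P]]}=>{[[{P}]]}=>{[[{{P}}]]}=>{[[{{S}}]]}=>{[[{{[P]}}]]}=>{[[{{[{}]}}]]}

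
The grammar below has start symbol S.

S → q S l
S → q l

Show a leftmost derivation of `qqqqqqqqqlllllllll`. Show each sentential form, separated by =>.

S=>qSl=>qqSll=>qqqSlll=>qqqqSllll=>qqqqqSlllll=>qqqqqqSllllll=>qqqqqqqSlllllll=>qqqqqqqqSllllllll=>qqqqqqqqqlllllllll

S => qSl   [S → q S l]
qSl => qqSll   [S → q S l]
qqSll => qqqSlll   [S → q S l]
qqqSlll => qqqqSllll   [S → q S l]
qqqqSllll => qqqqqSlllll   [S → q S l]
qqqqqSlllll => qqqqqqSllllll   [S → q S l]
qqqqqqSllllll => qqqqqqqSlllllll   [S → q S l]
qqqqqqqSlllllll => qqqqqqqqSllllllll   [S → q S l]
qqqqqqqqSllllllll => qqqqqqqqqlllllllll   [S → q l]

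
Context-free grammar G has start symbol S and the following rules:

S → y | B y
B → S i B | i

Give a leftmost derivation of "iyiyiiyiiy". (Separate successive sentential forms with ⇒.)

S ⇒ By ⇒ SiBy ⇒ ByiBy ⇒ iyiBy ⇒ iyiSiBy ⇒ iyiByiBy ⇒ iyiSiByiBy ⇒ iyiyiByiBy ⇒ iyiyiiyiBy ⇒ iyiyiiyiiy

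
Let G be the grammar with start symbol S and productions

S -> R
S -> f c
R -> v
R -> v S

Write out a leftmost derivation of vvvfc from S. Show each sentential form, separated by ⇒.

S ⇒ R ⇒ vS ⇒ vR ⇒ vvS ⇒ vvR ⇒ vvvS ⇒ vvvfc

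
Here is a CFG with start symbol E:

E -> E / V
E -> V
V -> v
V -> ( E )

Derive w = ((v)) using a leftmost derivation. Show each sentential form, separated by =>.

E => V => (E) => (V) => ((E)) => ((V)) => ((v))

E => V   [E -> V]
V => (E)   [V -> ( E )]
(E) => (V)   [E -> V]
(V) => ((E))   [V -> ( E )]
((E)) => ((V))   [E -> V]
((V)) => ((v))   [V -> v]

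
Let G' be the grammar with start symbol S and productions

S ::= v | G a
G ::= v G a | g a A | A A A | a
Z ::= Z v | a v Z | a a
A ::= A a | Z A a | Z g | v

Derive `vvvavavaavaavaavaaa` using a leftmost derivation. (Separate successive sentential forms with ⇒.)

S ⇒ Ga ⇒ vGaa ⇒ vvGaaa ⇒ vvAAAaaa ⇒ vvvAAaaa ⇒ vvvZAaAaaa ⇒ vvvavZAaAaaa ⇒ vvvavavZAaAaaa ⇒ vvvavavZvAaAaaa ⇒ vvvavavaavAaAaaa ⇒ vvvavavaavZAaaAaaa ⇒ vvvavavaavaaAaaAaaa ⇒ vvvavavaavaavaaAaaa ⇒ vvvavavaavaavaavaaa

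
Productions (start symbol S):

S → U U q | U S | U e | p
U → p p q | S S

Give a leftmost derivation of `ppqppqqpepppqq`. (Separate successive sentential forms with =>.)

S=>UUq=>SSUq=>UeSUq=>SSeSUq=>UUqSeSUq=>ppqUqSeSUq=>ppqppqqSeSUq=>ppqppqqpeSUq=>ppqppqqpepUq=>ppqppqqpepppqq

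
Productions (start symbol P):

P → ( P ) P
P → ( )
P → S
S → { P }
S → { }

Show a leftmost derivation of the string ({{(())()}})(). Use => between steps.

P => (P)P => (S)P => ({P})P => ({S})P => ({{P}})P => ({{(P)P}})P => ({{(())P}})P => ({{(())()}})P => ({{(())()}})()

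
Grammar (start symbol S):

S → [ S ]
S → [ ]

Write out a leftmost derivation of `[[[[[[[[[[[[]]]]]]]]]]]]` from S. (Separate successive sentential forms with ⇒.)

S ⇒ [S] ⇒ [[S]] ⇒ [[[S]]] ⇒ [[[[S]]]] ⇒ [[[[[S]]]]] ⇒ [[[[[[S]]]]]] ⇒ [[[[[[[S]]]]]]] ⇒ [[[[[[[[S]]]]]]]] ⇒ [[[[[[[[[S]]]]]]]]] ⇒ [[[[[[[[[[S]]]]]]]]]] ⇒ [[[[[[[[[[[S]]]]]]]]]]] ⇒ [[[[[[[[[[[[]]]]]]]]]]]]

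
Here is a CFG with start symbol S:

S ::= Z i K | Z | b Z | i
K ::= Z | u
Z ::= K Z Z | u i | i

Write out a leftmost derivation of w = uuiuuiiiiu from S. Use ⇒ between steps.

S⇒ZiK⇒KZZiK⇒uZZiK⇒uuiZiK⇒uuiKZZiK⇒uuiuZZiK⇒uuiuKZZZiK⇒uuiuuZZZiK⇒uuiuuiZZiK⇒uuiuuiiZiK⇒uuiuuiiiiK⇒uuiuuiiiiu

S ⇒ ZiK   [S ::= Z i K]
ZiK ⇒ KZZiK   [Z ::= K Z Z]
KZZiK ⇒ uZZiK   [K ::= u]
uZZiK ⇒ uuiZiK   [Z ::= u i]
uuiZiK ⇒ uuiKZZiK   [Z ::= K Z Z]
uuiKZZiK ⇒ uuiuZZiK   [K ::= u]
uuiuZZiK ⇒ uuiuKZZZiK   [Z ::= K Z Z]
uuiuKZZZiK ⇒ uuiuuZZZiK   [K ::= u]
uuiuuZZZiK ⇒ uuiuuiZZiK   [Z ::= i]
uuiuuiZZiK ⇒ uuiuuiiZiK   [Z ::= i]
uuiuuiiZiK ⇒ uuiuuiiiiK   [Z ::= i]
uuiuuiiiiK ⇒ uuiuuiiiiu   [K ::= u]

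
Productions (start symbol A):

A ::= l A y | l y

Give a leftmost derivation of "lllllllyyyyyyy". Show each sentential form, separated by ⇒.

A ⇒ lAy ⇒ llAyy ⇒ lllAyyy ⇒ llllAyyyy ⇒ lllllAyyyyy ⇒ llllllAyyyyyy ⇒ lllllllyyyyyyy

A ⇒ lAy   [A ::= l A y]
lAy ⇒ llAyy   [A ::= l A y]
llAyy ⇒ lllAyyy   [A ::= l A y]
lllAyyy ⇒ llllAyyyy   [A ::= l A y]
llllAyyyy ⇒ lllllAyyyyy   [A ::= l A y]
lllllAyyyyy ⇒ llllllAyyyyyy   [A ::= l A y]
llllllAyyyyyy ⇒ lllllllyyyyyyy   [A ::= l y]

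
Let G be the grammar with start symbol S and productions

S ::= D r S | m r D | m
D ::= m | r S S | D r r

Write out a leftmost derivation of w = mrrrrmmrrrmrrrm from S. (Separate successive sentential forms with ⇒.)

S ⇒ DrS   [S ::= D r S]
DrS ⇒ DrrrS   [D ::= D r r]
DrrrS ⇒ mrrrS   [D ::= m]
mrrrS ⇒ mrrrDrS   [S ::= D r S]
mrrrDrS ⇒ mrrrDrrrS   [D ::= D r r]
mrrrDrrrS ⇒ mrrrrSSrrrS   [D ::= r S S]
mrrrrSSrrrS ⇒ mrrrrmSrrrS   [S ::= m]
mrrrrmSrrrS ⇒ mrrrrmDrSrrrS   [S ::= D r S]
mrrrrmDrSrrrS ⇒ mrrrrmDrrrSrrrS   [D ::= D r r]
mrrrrmDrrrSrrrS ⇒ mrrrrmmrrrSrrrS   [D ::= m]
mrrrrmmrrrSrrrS ⇒ mrrrrmmrrrmrrrS   [S ::= m]
mrrrrmmrrrmrrrS ⇒ mrrrrmmrrrmrrrm   [S ::= m]

S⇒DrS⇒DrrrS⇒mrrrS⇒mrrrDrS⇒mrrrDrrrS⇒mrrrrSSrrrS⇒mrrrrmSrrrS⇒mrrrrmDrSrrrS⇒mrrrrmDrrrSrrrS⇒mrrrrmmrrrSrrrS⇒mrrrrmmrrrmrrrS⇒mrrrrmmrrrmrrrm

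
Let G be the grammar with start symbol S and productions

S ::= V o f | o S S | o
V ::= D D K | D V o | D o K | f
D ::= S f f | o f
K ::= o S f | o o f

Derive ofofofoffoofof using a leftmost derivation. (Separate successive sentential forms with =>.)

S => Vof => DDKof => ofDKof => ofSffKof => ofoSSffKof => ofoVofSffKof => ofofofSffKof => ofofofoffKof => ofofofoffoofof

S => Vof   [S ::= V o f]
Vof => DDKof   [V ::= D D K]
DDKof => ofDKof   [D ::= o f]
ofDKof => ofSffKof   [D ::= S f f]
ofSffKof => ofoSSffKof   [S ::= o S S]
ofoSSffKof => ofoVofSffKof   [S ::= V o f]
ofoVofSffKof => ofofofSffKof   [V ::= f]
ofofofSffKof => ofofofoffKof   [S ::= o]
ofofofoffKof => ofofofoffoofof   [K ::= o o f]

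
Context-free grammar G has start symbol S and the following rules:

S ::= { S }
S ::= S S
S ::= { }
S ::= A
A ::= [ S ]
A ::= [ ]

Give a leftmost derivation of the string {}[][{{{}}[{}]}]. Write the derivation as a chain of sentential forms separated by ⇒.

S ⇒ SS ⇒ SSS ⇒ {}SS ⇒ {}AS ⇒ {}[]S ⇒ {}[]A ⇒ {}[][S] ⇒ {}[][{S}] ⇒ {}[][{SS}] ⇒ {}[][{{S}S}] ⇒ {}[][{{{}}S}] ⇒ {}[][{{{}}A}] ⇒ {}[][{{{}}[S]}] ⇒ {}[][{{{}}[{}]}]

S ⇒ SS   [S ::= S S]
SS ⇒ SSS   [S ::= S S]
SSS ⇒ {}SS   [S ::= { }]
{}SS ⇒ {}AS   [S ::= A]
{}AS ⇒ {}[]S   [A ::= [ ]]
{}[]S ⇒ {}[]A   [S ::= A]
{}[]A ⇒ {}[][S]   [A ::= [ S ]]
{}[][S] ⇒ {}[][{S}]   [S ::= { S }]
{}[][{S}] ⇒ {}[][{SS}]   [S ::= S S]
{}[][{SS}] ⇒ {}[][{{S}S}]   [S ::= { S }]
{}[][{{S}S}] ⇒ {}[][{{{}}S}]   [S ::= { }]
{}[][{{{}}S}] ⇒ {}[][{{{}}A}]   [S ::= A]
{}[][{{{}}A}] ⇒ {}[][{{{}}[S]}]   [A ::= [ S ]]
{}[][{{{}}[S]}] ⇒ {}[][{{{}}[{}]}]   [S ::= { }]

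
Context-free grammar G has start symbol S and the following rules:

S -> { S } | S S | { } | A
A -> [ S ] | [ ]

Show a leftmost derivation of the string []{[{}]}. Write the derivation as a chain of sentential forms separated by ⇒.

S ⇒ SS ⇒ AS ⇒ []S ⇒ []{S} ⇒ []{A} ⇒ []{[S]} ⇒ []{[{}]}

S ⇒ SS   [S -> S S]
SS ⇒ AS   [S -> A]
AS ⇒ []S   [A -> [ ]]
[]S ⇒ []{S}   [S -> { S }]
[]{S} ⇒ []{A}   [S -> A]
[]{A} ⇒ []{[S]}   [A -> [ S ]]
[]{[S]} ⇒ []{[{}]}   [S -> { }]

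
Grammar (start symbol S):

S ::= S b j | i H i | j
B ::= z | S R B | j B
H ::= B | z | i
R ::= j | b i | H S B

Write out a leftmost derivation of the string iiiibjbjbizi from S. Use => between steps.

S=>iHi=>iBi=>iSRBi=>iSbjRBi=>iSbjbjRBi=>iiHibjbjRBi=>iiiibjbjRBi=>iiiibjbjbiBi=>iiiibjbjbizi

S => iHi   [S ::= i H i]
iHi => iBi   [H ::= B]
iBi => iSRBi   [B ::= S R B]
iSRBi => iSbjRBi   [S ::= S b j]
iSbjRBi => iSbjbjRBi   [S ::= S b j]
iSbjbjRBi => iiHibjbjRBi   [S ::= i H i]
iiHibjbjRBi => iiiibjbjRBi   [H ::= i]
iiiibjbjRBi => iiiibjbjbiBi   [R ::= b i]
iiiibjbjbiBi => iiiibjbjbizi   [B ::= z]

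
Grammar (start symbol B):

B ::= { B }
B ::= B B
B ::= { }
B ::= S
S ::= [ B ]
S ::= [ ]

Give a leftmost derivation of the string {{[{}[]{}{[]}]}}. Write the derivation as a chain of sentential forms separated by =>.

B => {B}   [B ::= { B }]
{B} => {{B}}   [B ::= { B }]
{{B}} => {{S}}   [B ::= S]
{{S}} => {{[B]}}   [S ::= [ B ]]
{{[B]}} => {{[BB]}}   [B ::= B B]
{{[BB]}} => {{[{}B]}}   [B ::= { }]
{{[{}B]}} => {{[{}BB]}}   [B ::= B B]
{{[{}BB]}} => {{[{}BBB]}}   [B ::= B B]
{{[{}BBB]}} => {{[{}SBB]}}   [B ::= S]
{{[{}SBB]}} => {{[{}[]BB]}}   [S ::= [ ]]
{{[{}[]BB]}} => {{[{}[]{}B]}}   [B ::= { }]
{{[{}[]{}B]}} => {{[{}[]{}{B}]}}   [B ::= { B }]
{{[{}[]{}{B}]}} => {{[{}[]{}{S}]}}   [B ::= S]
{{[{}[]{}{S}]}} => {{[{}[]{}{[]}]}}   [S ::= [ ]]

B => {B} => {{B}} => {{S}} => {{[B]}} => {{[BB]}} => {{[{}B]}} => {{[{}BB]}} => {{[{}BBB]}} => {{[{}SBB]}} => {{[{}[]BB]}} => {{[{}[]{}B]}} => {{[{}[]{}{B}]}} => {{[{}[]{}{S}]}} => {{[{}[]{}{[]}]}}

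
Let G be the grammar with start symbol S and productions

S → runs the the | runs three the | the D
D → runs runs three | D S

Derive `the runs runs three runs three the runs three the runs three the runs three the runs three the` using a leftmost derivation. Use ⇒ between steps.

S ⇒ the D ⇒ the D S ⇒ the D S S ⇒ the D S S S ⇒ the D S S S S ⇒ the D S S S S S ⇒ the runs runs three S S S S S ⇒ the runs runs three runs three the S S S S ⇒ the runs runs three runs three the runs three the S S S ⇒ the runs runs three runs three the runs three the runs three the S S ⇒ the runs runs three runs three the runs three the runs three the runs three the S ⇒ the runs runs three runs three the runs three the runs three the runs three the runs three the

S ⇒ the D   [S → the D]
the D ⇒ the D S   [D → D S]
the D S ⇒ the D S S   [D → D S]
the D S S ⇒ the D S S S   [D → D S]
the D S S S ⇒ the D S S S S   [D → D S]
the D S S S S ⇒ the D S S S S S   [D → D S]
the D S S S S S ⇒ the runs runs three S S S S S   [D → runs runs three]
the runs runs three S S S S S ⇒ the runs runs three runs three the S S S S   [S → runs three the]
the runs runs three runs three the S S S S ⇒ the runs runs three runs three the runs three the S S S   [S → runs three the]
the runs runs three runs three the runs three the S S S ⇒ the runs runs three runs three the runs three the runs three the S S   [S → runs three the]
the runs runs three runs three the runs three the runs three the S S ⇒ the runs runs three runs three the runs three the runs three the runs three the S   [S → runs three the]
the runs runs three runs three the runs three the runs three the runs three the S ⇒ the runs runs three runs three the runs three the runs three the runs three the runs three the   [S → runs three the]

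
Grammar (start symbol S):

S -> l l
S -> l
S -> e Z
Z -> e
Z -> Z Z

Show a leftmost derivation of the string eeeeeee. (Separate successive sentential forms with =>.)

S => eZ   [S -> e Z]
eZ => eZZ   [Z -> Z Z]
eZZ => eZZZ   [Z -> Z Z]
eZZZ => eZZZZ   [Z -> Z Z]
eZZZZ => eZZZZZ   [Z -> Z Z]
eZZZZZ => eZZZZZZ   [Z -> Z Z]
eZZZZZZ => eeZZZZZ   [Z -> e]
eeZZZZZ => eeeZZZZ   [Z -> e]
eeeZZZZ => eeeeZZZ   [Z -> e]
eeeeZZZ => eeeeeZZ   [Z -> e]
eeeeeZZ => eeeeeeZ   [Z -> e]
eeeeeeZ => eeeeeee   [Z -> e]

S=>eZ=>eZZ=>eZZZ=>eZZZZ=>eZZZZZ=>eZZZZZZ=>eeZZZZZ=>eeeZZZZ=>eeeeZZZ=>eeeeeZZ=>eeeeeeZ=>eeeeeee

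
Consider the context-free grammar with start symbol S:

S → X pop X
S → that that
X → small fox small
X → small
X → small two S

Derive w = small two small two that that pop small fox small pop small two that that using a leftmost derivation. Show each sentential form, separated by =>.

S => X pop X   [S → X pop X]
X pop X => small two S pop X   [X → small two S]
small two S pop X => small two X pop X pop X   [S → X pop X]
small two X pop X pop X => small two small two S pop X pop X   [X → small two S]
small two small two S pop X pop X => small two small two that that pop X pop X   [S → that that]
small two small two that that pop X pop X => small two small two that that pop small fox small pop X   [X → small fox small]
small two small two that that pop small fox small pop X => small two small two that that pop small fox small pop small two S   [X → small two S]
small two small two that that pop small fox small pop small two S => small two small two that that pop small fox small pop small two that that   [S → that that]

S => X pop X => small two S pop X => small two X pop X pop X => small two small two S pop X pop X => small two small two that that pop X pop X => small two small two that that pop small fox small pop X => small two small two that that pop small fox small pop small two S => small two small two that that pop small fox small pop small two that that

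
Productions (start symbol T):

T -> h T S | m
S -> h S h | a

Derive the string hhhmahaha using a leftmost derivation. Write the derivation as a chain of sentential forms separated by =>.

T=>hTS=>hhTSS=>hhhTSSS=>hhhmSSS=>hhhmaSS=>hhhmahShS=>hhhmahahS=>hhhmahaha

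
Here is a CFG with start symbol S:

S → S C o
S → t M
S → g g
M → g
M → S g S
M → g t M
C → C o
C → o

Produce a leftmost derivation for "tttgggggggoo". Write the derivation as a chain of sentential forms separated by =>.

S => SCo => tMCo => tSgSCo => ttMgSCo => ttSgSgSCo => tttMgSgSCo => tttggSgSCo => tttgggggSCo => tttgggggggCo => tttgggggggoo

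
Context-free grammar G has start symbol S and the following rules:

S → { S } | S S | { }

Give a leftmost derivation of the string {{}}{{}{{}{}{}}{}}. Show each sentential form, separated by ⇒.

S ⇒ SS   [S → S S]
SS ⇒ {S}S   [S → { S }]
{S}S ⇒ {{}}S   [S → { }]
{{}}S ⇒ {{}}{S}   [S → { S }]
{{}}{S} ⇒ {{}}{SS}   [S → S S]
{{}}{SS} ⇒ {{}}{SSS}   [S → S S]
{{}}{SSS} ⇒ {{}}{{}SS}   [S → { }]
{{}}{{}SS} ⇒ {{}}{{}{S}S}   [S → { S }]
{{}}{{}{S}S} ⇒ {{}}{{}{SS}S}   [S → S S]
{{}}{{}{SS}S} ⇒ {{}}{{}{SSS}S}   [S → S S]
{{}}{{}{SSS}S} ⇒ {{}}{{}{{}SS}S}   [S → { }]
{{}}{{}{{}SS}S} ⇒ {{}}{{}{{}{}S}S}   [S → { }]
{{}}{{}{{}{}S}S} ⇒ {{}}{{}{{}{}{}}S}   [S → { }]
{{}}{{}{{}{}{}}S} ⇒ {{}}{{}{{}{}{}}{}}   [S → { }]

S ⇒ SS ⇒ {S}S ⇒ {{}}S ⇒ {{}}{S} ⇒ {{}}{SS} ⇒ {{}}{SSS} ⇒ {{}}{{}SS} ⇒ {{}}{{}{S}S} ⇒ {{}}{{}{SS}S} ⇒ {{}}{{}{SSS}S} ⇒ {{}}{{}{{}SS}S} ⇒ {{}}{{}{{}{}S}S} ⇒ {{}}{{}{{}{}{}}S} ⇒ {{}}{{}{{}{}{}}{}}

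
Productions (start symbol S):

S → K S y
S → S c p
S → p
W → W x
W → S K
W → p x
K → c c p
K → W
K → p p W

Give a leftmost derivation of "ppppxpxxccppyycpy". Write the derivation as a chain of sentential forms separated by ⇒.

S⇒KSy⇒ppWSy⇒ppSKSy⇒pppKSy⇒pppWSy⇒ppppxSy⇒ppppxScpy⇒ppppxKSycpy⇒ppppxWSycpy⇒ppppxWxSycpy⇒ppppxpxxSycpy⇒ppppxpxxKSyycpy⇒ppppxpxxccpSyycpy⇒ppppxpxxccppyycpy

S ⇒ KSy   [S → K S y]
KSy ⇒ ppWSy   [K → p p W]
ppWSy ⇒ ppSKSy   [W → S K]
ppSKSy ⇒ pppKSy   [S → p]
pppKSy ⇒ pppWSy   [K → W]
pppWSy ⇒ ppppxSy   [W → p x]
ppppxSy ⇒ ppppxScpy   [S → S c p]
ppppxScpy ⇒ ppppxKSycpy   [S → K S y]
ppppxKSycpy ⇒ ppppxWSycpy   [K → W]
ppppxWSycpy ⇒ ppppxWxSycpy   [W → W x]
ppppxWxSycpy ⇒ ppppxpxxSycpy   [W → p x]
ppppxpxxSycpy ⇒ ppppxpxxKSyycpy   [S → K S y]
ppppxpxxKSyycpy ⇒ ppppxpxxccpSyycpy   [K → c c p]
ppppxpxxccpSyycpy ⇒ ppppxpxxccppyycpy   [S → p]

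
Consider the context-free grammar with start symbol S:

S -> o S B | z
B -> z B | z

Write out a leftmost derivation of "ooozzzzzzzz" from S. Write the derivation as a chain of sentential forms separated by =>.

S => oSB => ooSBB => oooSBBB => ooozBBB => ooozzBBB => ooozzzBB => ooozzzzBB => ooozzzzzB => ooozzzzzzB => ooozzzzzzzB => ooozzzzzzzz

S => oSB   [S -> o S B]
oSB => ooSBB   [S -> o S B]
ooSBB => oooSBBB   [S -> o S B]
oooSBBB => ooozBBB   [S -> z]
ooozBBB => ooozzBBB   [B -> z B]
ooozzBBB => ooozzzBB   [B -> z]
ooozzzBB => ooozzzzBB   [B -> z B]
ooozzzzBB => ooozzzzzB   [B -> z]
ooozzzzzB => ooozzzzzzB   [B -> z B]
ooozzzzzzB => ooozzzzzzzB   [B -> z B]
ooozzzzzzzB => ooozzzzzzzz   [B -> z]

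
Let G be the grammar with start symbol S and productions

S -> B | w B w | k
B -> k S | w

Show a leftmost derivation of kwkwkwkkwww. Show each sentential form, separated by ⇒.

S ⇒ B ⇒ kS ⇒ kwBw ⇒ kwkSw ⇒ kwkwBww ⇒ kwkwkSww ⇒ kwkwkwBwww ⇒ kwkwkwkSwww ⇒ kwkwkwkkwww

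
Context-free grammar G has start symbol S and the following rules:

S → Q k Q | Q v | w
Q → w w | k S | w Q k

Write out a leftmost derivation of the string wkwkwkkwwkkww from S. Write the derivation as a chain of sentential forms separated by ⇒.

S ⇒ QkQ   [S → Q k Q]
QkQ ⇒ wQkkQ   [Q → w Q k]
wQkkQ ⇒ wkSkkQ   [Q → k S]
wkSkkQ ⇒ wkQkQkkQ   [S → Q k Q]
wkQkQkkQ ⇒ wkwQkkQkkQ   [Q → w Q k]
wkwQkkQkkQ ⇒ wkwkSkkQkkQ   [Q → k S]
wkwkSkkQkkQ ⇒ wkwkwkkQkkQ   [S → w]
wkwkwkkQkkQ ⇒ wkwkwkkwwkkQ   [Q → w w]
wkwkwkkwwkkQ ⇒ wkwkwkkwwkkww   [Q → w w]

S ⇒ QkQ ⇒ wQkkQ ⇒ wkSkkQ ⇒ wkQkQkkQ ⇒ wkwQkkQkkQ ⇒ wkwkSkkQkkQ ⇒ wkwkwkkQkkQ ⇒ wkwkwkkwwkkQ ⇒ wkwkwkkwwkkww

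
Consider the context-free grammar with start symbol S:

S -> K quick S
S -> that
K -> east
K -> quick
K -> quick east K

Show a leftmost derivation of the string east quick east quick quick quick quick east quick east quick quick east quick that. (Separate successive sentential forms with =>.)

S => K quick S   [S -> K quick S]
K quick S => east quick S   [K -> east]
east quick S => east quick K quick S   [S -> K quick S]
east quick K quick S => east quick east quick S   [K -> east]
east quick east quick S => east quick east quick K quick S   [S -> K quick S]
east quick east quick K quick S => east quick east quick quick quick S   [K -> quick]
east quick east quick quick quick S => east quick east quick quick quick K quick S   [S -> K quick S]
east quick east quick quick quick K quick S => east quick east quick quick quick quick east K quick S   [K -> quick east K]
east quick east quick quick quick quick east K quick S => east quick east quick quick quick quick east quick east K quick S   [K -> quick east K]
east quick east quick quick quick quick east quick east K quick S => east quick east quick quick quick quick east quick east quick quick S   [K -> quick]
east quick east quick quick quick quick east quick east quick quick S => east quick east quick quick quick quick east quick east quick quick K quick S   [S -> K quick S]
east quick east quick quick quick quick east quick east quick quick K quick S => east quick east quick quick quick quick east quick east quick quick east quick S   [K -> east]
east quick east quick quick quick quick east quick east quick quick east quick S => east quick east quick quick quick quick east quick east quick quick east quick that   [S -> that]

S => K quick S => east quick S => east quick K quick S => east quick east quick S => east quick east quick K quick S => east quick east quick quick quick S => east quick east quick quick quick K quick S => east quick east quick quick quick quick east K quick S => east quick east quick quick quick quick east quick east K quick S => east quick east quick quick quick quick east quick east quick quick S => east quick east quick quick quick quick east quick east quick quick K quick S => east quick east quick quick quick quick east quick east quick quick east quick S => east quick east quick quick quick quick east quick east quick quick east quick that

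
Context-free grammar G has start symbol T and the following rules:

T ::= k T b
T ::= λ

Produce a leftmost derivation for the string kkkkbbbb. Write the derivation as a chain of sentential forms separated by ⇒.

T ⇒ kTb   [T ::= k T b]
kTb ⇒ kkTbb   [T ::= k T b]
kkTbb ⇒ kkkTbbb   [T ::= k T b]
kkkTbbb ⇒ kkkkTbbbb   [T ::= k T b]
kkkkTbbbb ⇒ kkkkbbbb   [T ::= λ]

T⇒kTb⇒kkTbb⇒kkkTbbb⇒kkkkTbbbb⇒kkkkbbbb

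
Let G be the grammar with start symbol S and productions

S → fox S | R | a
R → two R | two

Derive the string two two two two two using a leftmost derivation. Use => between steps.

S => R => two R => two two R => two two two R => two two two two R => two two two two two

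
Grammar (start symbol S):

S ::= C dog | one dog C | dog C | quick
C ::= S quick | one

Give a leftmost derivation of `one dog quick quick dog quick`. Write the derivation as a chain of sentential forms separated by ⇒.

S ⇒ one dog C ⇒ one dog S quick ⇒ one dog C dog quick ⇒ one dog S quick dog quick ⇒ one dog quick quick dog quick

S ⇒ one dog C   [S ::= one dog C]
one dog C ⇒ one dog S quick   [C ::= S quick]
one dog S quick ⇒ one dog C dog quick   [S ::= C dog]
one dog C dog quick ⇒ one dog S quick dog quick   [C ::= S quick]
one dog S quick dog quick ⇒ one dog quick quick dog quick   [S ::= quick]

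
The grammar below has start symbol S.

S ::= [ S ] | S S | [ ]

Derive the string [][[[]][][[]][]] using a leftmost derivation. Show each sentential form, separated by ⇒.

S ⇒ SS ⇒ []S ⇒ [][S] ⇒ [][SS] ⇒ [][SSS] ⇒ [][[S]SS] ⇒ [][[[]]SS] ⇒ [][[[]][]S] ⇒ [][[[]][]SS] ⇒ [][[[]][][S]S] ⇒ [][[[]][][[]]S] ⇒ [][[[]][][[]][]]

S ⇒ SS   [S ::= S S]
SS ⇒ []S   [S ::= [ ]]
[]S ⇒ [][S]   [S ::= [ S ]]
[][S] ⇒ [][SS]   [S ::= S S]
[][SS] ⇒ [][SSS]   [S ::= S S]
[][SSS] ⇒ [][[S]SS]   [S ::= [ S ]]
[][[S]SS] ⇒ [][[[]]SS]   [S ::= [ ]]
[][[[]]SS] ⇒ [][[[]][]S]   [S ::= [ ]]
[][[[]][]S] ⇒ [][[[]][]SS]   [S ::= S S]
[][[[]][]SS] ⇒ [][[[]][][S]S]   [S ::= [ S ]]
[][[[]][][S]S] ⇒ [][[[]][][[]]S]   [S ::= [ ]]
[][[[]][][[]]S] ⇒ [][[[]][][[]][]]   [S ::= [ ]]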